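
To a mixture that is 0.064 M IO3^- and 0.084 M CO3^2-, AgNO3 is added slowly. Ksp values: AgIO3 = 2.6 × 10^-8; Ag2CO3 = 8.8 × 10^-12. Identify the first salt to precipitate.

Precipitation of each salt starts when its ion product equals its Ksp.
For AgIO3: 2.6 × 10^-8 = 0.064 × [Ag^+]  ⇒  [Ag^+] = 4.1 × 10^-7 M.
For Ag2CO3: 8.8 × 10^-12 = 0.084 × [Ag^+]^2  ⇒  [Ag^+] = 1.0 × 10^-5 M.
The salt with the lower threshold [Ag^+] precipitates first: AgIO3.

AgIO3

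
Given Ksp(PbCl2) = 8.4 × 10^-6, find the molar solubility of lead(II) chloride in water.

PbCl2(s) ⇌ Pb^2+(aq) + 2 Cl^-(aq)
Ksp = [Pb^2+][Cl^-]^2
Let s = molar solubility. Then [Pb^2+] = s and [Cl^-] = 2s.
So Ksp = s × (2s)^2 = 4s^3
s^3 = 8.4 × 10^-6 / 4, so s = 1.3 x 10^-2 M

s ≈ 1.3e-2 M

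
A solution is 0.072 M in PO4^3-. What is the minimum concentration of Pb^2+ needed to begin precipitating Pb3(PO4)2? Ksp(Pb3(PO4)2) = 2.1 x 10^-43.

Pb3(PO4)2(s) ⇌ 3 Pb^2+(aq) + 2 PO4^3-(aq)
Ksp = [Pb^2+]^3[PO4^3-]^2
Precipitation begins when Q = Ksp. With [PO4^3-] = 0.072 M:
2.1 x 10^-43 = (0.072)^2 × [Pb^2+]^3
[Pb^2+] = (2.1 x 10^-43 / 5.18 × 10^-3)^(1/3) = 3.4 × 10^-14 M

[Pb^2+] ≈ 3.4 x 10^-14 M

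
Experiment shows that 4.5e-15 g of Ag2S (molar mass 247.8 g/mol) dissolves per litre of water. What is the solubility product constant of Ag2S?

Molar solubility s = (4.5 × 10^-15 g/L) / (247.8 g/mol) = 1.82 × 10^-17 M.
Ag2S(s) <=> 2 Ag^+(aq) + S^2-(aq)
If s mol/L of Ag2S dissolves, [Ag^+] = 2s and [S^2-] = s.
Ksp = [Ag^+]^2[S^2-]
Substituting: Ksp = (2s)^2s = 4s^3
Ksp = 4 × (1.82 x 10^-17)^3 = 2.4 x 10^-50

Ksp = 2.4e-50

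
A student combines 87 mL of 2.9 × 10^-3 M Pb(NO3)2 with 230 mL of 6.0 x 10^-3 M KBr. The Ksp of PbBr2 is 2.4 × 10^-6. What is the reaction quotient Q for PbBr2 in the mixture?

Total volume = 87 + 230 = 317 mL.
[Pb^2+] = 2.9 × 10^-3 × (87/317) = 7.96 x 10^-4 M
[Br^-] = 6.0 × 10^-3 × (230/317) = 4.35 x 10^-3 M
PbBr2(s) ⇌ Pb^2+(aq) + 2 Br^-(aq), so Q = [Pb^2+][Br^-]^2
Q = (7.96 x 10^-4)(4.35 × 10^-3)^2 = 1.5 × 10^-8
Q < Ksp, so no precipitate of PbBr2 forms.

Q = 1.5 × 10^-8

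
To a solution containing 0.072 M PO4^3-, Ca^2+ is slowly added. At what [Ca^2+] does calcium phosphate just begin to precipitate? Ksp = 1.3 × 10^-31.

2.9 x 10^-10 M

Ca3(PO4)2(s) <=> 3 Ca^2+ + 2 PO4^3-
Ksp = [Ca^2+]^3[PO4^3-]^2
Precipitation begins when Q = Ksp. With [PO4^3-] = 0.072 M:
1.3 × 10^-31 = (0.072)^2 × [Ca^2+]^3
[Ca^2+] = (1.3 × 10^-31 / 5.18 x 10^-3)^(1/3) = 2.9 × 10^-10 M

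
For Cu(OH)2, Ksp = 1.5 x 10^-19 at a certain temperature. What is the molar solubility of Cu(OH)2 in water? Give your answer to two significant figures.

Cu(OH)2(s) ⇌ Cu^2+(aq) + 2 OH^-(aq)
Ksp = [Cu^2+][OH^-]^2
For each mole of Cu(OH)2 that dissolves: [Cu^2+] = s, [OH^-] = 2s.
So Ksp = s × (2s)^2 = 4s^3
s^3 = 1.5 x 10^-19 / 4, so s = 3.3 × 10^-7 M

s = 3.3 x 10^-7 M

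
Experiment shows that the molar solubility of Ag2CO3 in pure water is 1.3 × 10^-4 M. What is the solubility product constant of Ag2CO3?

Ag2CO3(s) <=> 2 Ag^+(aq) + CO3^2-(aq)
If s mol/L of Ag2CO3 dissolves, [Ag^+] = 2s and [CO3^2-] = s.
Ksp = [Ag^+]^2[CO3^2-]
So Ksp = (2s)^2 × s = 4s^3
Ksp = 4 × (1.3 × 10^-4)^3 = 8.8 × 10^-12

Ksp ≈ 8.8 × 10^-12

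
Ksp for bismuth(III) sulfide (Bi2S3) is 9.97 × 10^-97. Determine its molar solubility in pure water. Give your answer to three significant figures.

Bi2S3(s) ⇌ 2 Bi^3+(aq) + 3 S^2-(aq)
Ksp = [Bi^3+]^2[S^2-]^3
With molar solubility s: [Bi^3+] = 2s, [S^2-] = 3s.
Substituting: Ksp = (2s)^2(3s)^3 = 108s^5
Solving, s = (9.97 × 10^-97/108)^(1/5) = 2.47 x 10^-20 M

s ≈ 2.47e-20 M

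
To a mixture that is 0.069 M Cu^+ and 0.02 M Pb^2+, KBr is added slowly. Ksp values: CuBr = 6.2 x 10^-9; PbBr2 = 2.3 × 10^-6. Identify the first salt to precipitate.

Each salt begins to precipitate when Q = Ksp, i.e. when [Br^-] reaches its threshold.
For CuBr: 6.2 x 10^-9 = 0.069 × [Br^-]  ⇒  [Br^-] = 9.0 x 10^-8 M.
For PbBr2: 2.3 × 10^-6 = 0.02 × [Br^-]^2  ⇒  [Br^-] = 1.1 x 10^-2 M.
The salt with the lower threshold [Br^-] precipitates first: CuBr.

CuBr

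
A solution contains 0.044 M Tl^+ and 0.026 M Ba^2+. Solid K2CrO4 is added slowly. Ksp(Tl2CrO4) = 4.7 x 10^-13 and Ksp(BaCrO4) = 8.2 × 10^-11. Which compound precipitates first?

Tl2CrO4

Precipitation of each salt starts when its ion product equals its Ksp.
For Tl2CrO4: 4.7 x 10^-13 = (0.044)^2 × [CrO4^2-]  ⇒  [CrO4^2-] = 2.4 x 10^-10 M.
For BaCrO4: 8.2 × 10^-11 = 0.026 × [CrO4^2-]  ⇒  [CrO4^2-] = 3.2 x 10^-9 M.
The salt with the lower threshold [CrO4^2-] precipitates first: Tl2CrO4.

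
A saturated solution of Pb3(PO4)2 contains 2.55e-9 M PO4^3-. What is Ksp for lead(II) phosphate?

3.64 × 10^-43

Pb3(PO4)2(s) <=> 3 Pb^2+ + 2 PO4^3-
Stoichiometry gives [Pb^2+] = (3/2)[PO4^3-] = 3.825 x 10^-9 M.
Ksp = [Pb^2+]^3[PO4^3-]^2
Ksp = (3.825 × 10^-9)^3 × (2.55 x 10^-9)^2 = 3.64 × 10^-43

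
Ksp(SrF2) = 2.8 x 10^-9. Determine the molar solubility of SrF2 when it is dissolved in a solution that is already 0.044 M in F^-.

s ≈ 1.4e-6 M

SrF2(s) ⇌ Sr^2+(aq) + 2 F^-(aq)
Ksp = [Sr^2+][F^-]^2
Let s be the molar solubility in this solution. [Sr^2+] = s, [F^-] = 0.044 + 2s ≈ 0.044 (since the F^- already present dominates).
Ksp ≈ s × (0.044)^2
s = 1.4 x 10^-6 M
Check: 2s = 2.9 x 10^-6 ≪ 0.044, so the approximation is valid.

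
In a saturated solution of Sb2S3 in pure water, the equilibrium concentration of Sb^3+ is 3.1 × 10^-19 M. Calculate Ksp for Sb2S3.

Sb2S3(s) ⇌ 2 Sb^3+(aq) + 3 S^2-(aq)
Stoichiometry gives [S^2-] = (3/2)[Sb^3+] = 4.65 x 10^-19 M.
Ksp = [Sb^3+]^2[S^2-]^3
Ksp = (3.1 x 10^-19)^2 × (4.65 × 10^-19)^3 = 9.7 x 10^-93

Ksp ≈ 9.7 x 10^-93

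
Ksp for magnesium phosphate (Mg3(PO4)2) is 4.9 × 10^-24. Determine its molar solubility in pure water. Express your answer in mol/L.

Mg3(PO4)2(s) <=> 3 Mg^2+ + 2 PO4^3-
Ksp = [Mg^2+]^3[PO4^3-]^2
With molar solubility s: [Mg^2+] = 3s, [PO4^3-] = 2s.
So Ksp = (3s)^3 × (2s)^2 = 108s^5
s = (4.9 × 10^-24 / 108)^(1/5) = 8.5 x 10^-6 M

s ≈ 8.5 × 10^-6 M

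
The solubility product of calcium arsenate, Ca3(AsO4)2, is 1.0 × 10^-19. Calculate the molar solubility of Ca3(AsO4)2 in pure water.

s = 6.2 × 10^-5 M

Ca3(AsO4)2(s) <=> 3 Ca^2+ + 2 AsO4^3-
Ksp = [Ca^2+]^3[AsO4^3-]^2
With molar solubility s: [Ca^2+] = 3s, [AsO4^3-] = 2s.
Ksp = (3s)^3(2s)^2 = 108s^5
Solving, s = (1.0 × 10^-19/108)^(1/5) = 6.2 x 10^-5 M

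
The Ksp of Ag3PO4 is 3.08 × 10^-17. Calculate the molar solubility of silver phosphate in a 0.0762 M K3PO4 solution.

Ag3PO4(s) ⇌ 3 Ag^+(aq) + PO4^3-(aq)
Ksp = [Ag^+]^3[PO4^3-]
Let s be the molar solubility in this solution. [Ag^+] = 3s, [PO4^3-] = 0.0762 + s ≈ 0.0762 (common-ion effect: PO4^3- is already 0.0762 M).
Ksp ≈ (3s)^3 × 0.0762
s = 2.46 × 10^-6 M
Check: s = 2.5 × 10^-6 ≪ 0.0762, so the approximation is valid.

2.46 x 10^-6 M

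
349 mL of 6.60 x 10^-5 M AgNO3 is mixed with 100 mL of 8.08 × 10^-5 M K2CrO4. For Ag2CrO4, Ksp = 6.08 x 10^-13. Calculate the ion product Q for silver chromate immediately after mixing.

Total volume = 349 + 100 = 449 mL.
[Ag^+] = 6.60 × 10^-5 × (349/449) = 5.130 × 10^-5 M
[CrO4^2-] = 8.08 × 10^-5 × (100/449) = 1.800 × 10^-5 M
Ag2CrO4(s) <=> 2 Ag^+ + CrO4^2-, so Q = [Ag^+]^2[CrO4^2-]
Q = (5.130 × 10^-5)^2(1.800 × 10^-5) = 4.74 × 10^-14
Q < Ksp, so no precipitate of Ag2CrO4 forms.

Q = 4.74e-14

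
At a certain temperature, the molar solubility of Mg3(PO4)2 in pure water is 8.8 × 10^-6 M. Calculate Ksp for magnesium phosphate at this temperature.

Mg3(PO4)2(s) ⇌ 3 Mg^2+(aq) + 2 PO4^3-(aq)
Let s = molar solubility. Then [Mg^2+] = 3s and [PO4^3-] = 2s.
Ksp = [Mg^2+]^3[PO4^3-]^2
So Ksp = (3s)^3 × (2s)^2 = 108s^5
With s = 8.8 x 10^-6: Ksp = 5.7 x 10^-24

5.7 × 10^-24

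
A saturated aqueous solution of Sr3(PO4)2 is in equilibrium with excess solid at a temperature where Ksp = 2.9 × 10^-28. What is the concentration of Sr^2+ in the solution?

[Sr^2+] ≈ 3.7e-6 M

Sr3(PO4)2(s) <=> 3 Sr^2+ + 2 PO4^3-
Ksp = [Sr^2+]^3[PO4^3-]^2
For each mole of Sr3(PO4)2 that dissolves: [Sr^2+] = 3s, [PO4^3-] = 2s.
Ksp = (3s)^3(2s)^2 = 108s^5
s = (2.9 × 10^-28 / 108)^(1/5) = 1.22 × 10^-6 M
[Sr^2+] = 3s = 3.7 x 10^-6 M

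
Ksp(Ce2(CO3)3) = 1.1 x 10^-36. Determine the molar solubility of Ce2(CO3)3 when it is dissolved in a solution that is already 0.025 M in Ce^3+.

4.0e-12 M

Ce2(CO3)3(s) ⇌ 2 Ce^3+(aq) + 3 CO3^2-(aq)
Ksp = [Ce^3+]^2[CO3^2-]^3
Let s = moles of Ce2(CO3)3 that dissolve per litre. [Ce^3+] = 0.025 + 2s ≈ 0.025, [CO3^2-] = 3s (Ksp is small, so little additional dissolves).
Ksp ≈ (0.025)^2 × (3s)^3
s = 4.0 × 10^-12 M
Check: 2s = 8.0 x 10^-12 ≪ 0.025, so the approximation is valid.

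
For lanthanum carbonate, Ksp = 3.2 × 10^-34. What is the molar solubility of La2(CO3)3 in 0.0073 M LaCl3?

La2(CO3)3(s) ⇌ 2 La^3+ + 3 CO3^2-
Ksp = [La^3+]^2[CO3^2-]^3
Let s = moles of La2(CO3)3 that dissolve per litre. [La^3+] = 0.0073 + 2s ≈ 0.0073, [CO3^2-] = 3s (since La^3+ from LaCl3 dominates).
Ksp ≈ (0.0073)^2 × (3s)^3
s = 6.1 x 10^-11 M
Check: 2s = 1.2 × 10^-10 ≪ 0.0073, so the approximation is valid.

s = 6.1 × 10^-11 M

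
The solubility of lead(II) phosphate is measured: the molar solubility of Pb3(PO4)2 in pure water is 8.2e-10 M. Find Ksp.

Pb3(PO4)2(s) ⇌ 3 Pb^2+ + 2 PO4^3-
If s mol/L of Pb3(PO4)2 dissolves, [Pb^2+] = 3s and [PO4^3-] = 2s.
Ksp = [Pb^2+]^3[PO4^3-]^2
Substituting: Ksp = (3s)^3(2s)^2 = 108s^5
With s = 8.2 × 10^-10: Ksp = 4.0 x 10^-44

Ksp ≈ 4.0 x 10^-44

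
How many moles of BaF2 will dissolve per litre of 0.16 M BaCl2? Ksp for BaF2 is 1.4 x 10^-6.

1.5e-3 M

BaF2(s) <=> Ba^2+(aq) + 2 F^-(aq)
Ksp = [Ba^2+][F^-]^2
Let s = moles of BaF2 that dissolve per litre. [Ba^2+] = 0.16 + s ≈ 0.16, [F^-] = 2s (Ksp is small, so little additional dissolves).
Ksp ≈ 0.16 × (2s)^2
s = 1.5 x 10^-3 M
Check: s = 1.5 × 10^-3 ≪ 0.16, so the approximation is valid.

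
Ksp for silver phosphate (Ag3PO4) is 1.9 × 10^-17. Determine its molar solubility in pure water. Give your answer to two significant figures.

Ag3PO4(s) <=> 3 Ag^+ + PO4^3-
Ksp = [Ag^+]^3[PO4^3-]
Let s = molar solubility. Then [Ag^+] = 3s and [PO4^3-] = s.
Ksp = (3s)^3s = 27s^4
s = (1.9 × 10^-17 / 27)^(1/4) = 2.9 × 10^-5 M

2.9e-5 M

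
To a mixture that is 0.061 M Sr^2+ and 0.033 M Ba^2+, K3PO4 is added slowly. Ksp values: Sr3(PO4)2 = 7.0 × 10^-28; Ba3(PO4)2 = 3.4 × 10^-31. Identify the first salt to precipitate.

Each salt begins to precipitate when Q = Ksp, i.e. when [PO4^3-] reaches its threshold.
For Sr3(PO4)2: 7.0 × 10^-28 = (0.061)^3 × [PO4^3-]^2  ⇒  [PO4^3-] = 1.8 × 10^-12 M.
For Ba3(PO4)2: 3.4 × 10^-31 = (0.033)^3 × [PO4^3-]^2  ⇒  [PO4^3-] = 9.7 x 10^-14 M.
The salt with the lower threshold [PO4^3-] precipitates first: Ba3(PO4)2.

Ba3(PO4)2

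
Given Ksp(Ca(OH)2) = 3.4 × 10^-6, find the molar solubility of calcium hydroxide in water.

Ca(OH)2(s) ⇌ Ca^2+(aq) + 2 OH^-(aq)
Ksp = [Ca^2+][OH^-]^2
With molar solubility s: [Ca^2+] = s, [OH^-] = 2s.
Substituting: Ksp = s(2s)^2 = 4s^3
s^3 = 3.4 × 10^-6 / 4, so s = 9.5 x 10^-3 M

s = 9.5 x 10^-3 M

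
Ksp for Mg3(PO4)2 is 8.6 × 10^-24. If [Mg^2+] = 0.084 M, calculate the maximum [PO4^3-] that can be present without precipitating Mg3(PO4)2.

Mg3(PO4)2(s) <=> 3 Mg^2+ + 2 PO4^3-
Ksp = [Mg^2+]^3[PO4^3-]^2
Precipitation begins when Q = Ksp. With [Mg^2+] = 0.084 M:
8.6 × 10^-24 = (0.084)^3 × [PO4^3-]^2
[PO4^3-] = (8.6 × 10^-24 / 5.93 × 10^-4)^(1/2) = 1.2 x 10^-10 M

[PO4^3-] ≈ 1.2e-10 M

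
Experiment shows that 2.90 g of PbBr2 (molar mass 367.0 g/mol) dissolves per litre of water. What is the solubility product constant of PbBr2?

Molar solubility s = (2.90 g/L) / (367.0 g/mol) = 7.902 × 10^-3 M.
PbBr2(s) <=> Pb^2+(aq) + 2 Br^-(aq)
Let s = molar solubility. Then [Pb^2+] = s and [Br^-] = 2s.
Ksp = [Pb^2+][Br^-]^2
So Ksp = s × (2s)^2 = 4s^3
Ksp = 4 × (7.902 × 10^-3)^3 = 1.97 × 10^-6

Ksp = 1.97 × 10^-6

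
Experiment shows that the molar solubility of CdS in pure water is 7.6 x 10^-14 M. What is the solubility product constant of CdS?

CdS(s) ⇌ Cd^2+ + S^2-
For each mole of CdS that dissolves: [Cd^2+] = s, [S^2-] = s.
Ksp = [Cd^2+][S^2-]
Ksp = s × s = s^2
Ksp = (7.6 × 10^-14)^2 = 5.8 × 10^-27

5.8 × 10^-27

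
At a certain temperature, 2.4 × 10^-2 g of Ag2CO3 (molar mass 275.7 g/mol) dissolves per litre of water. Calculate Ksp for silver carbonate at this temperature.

Molar solubility s = (2.4 × 10^-2 g/L) / (275.7 g/mol) = 8.71 x 10^-5 M.
Ag2CO3(s) ⇌ 2 Ag^+ + CO3^2-
If s mol/L of Ag2CO3 dissolves, [Ag^+] = 2s and [CO3^2-] = s.
Ksp = [Ag^+]^2[CO3^2-]
Substituting: Ksp = (2s)^2s = 4s^3
Ksp = 4 × (8.71 × 10^-5)^3 = 2.6 × 10^-12

Ksp = 2.6e-12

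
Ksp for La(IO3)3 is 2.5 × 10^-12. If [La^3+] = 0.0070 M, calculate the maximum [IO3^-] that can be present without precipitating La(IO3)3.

La(IO3)3(s) <=> La^3+ + 3 IO3^-
Ksp = [La^3+][IO3^-]^3
Precipitation begins when Q = Ksp. With [La^3+] = 0.0070 M:
2.5 × 10^-12 = (0.0070) × [IO3^-]^3
[IO3^-] = (2.5 × 10^-12 / 7.0 × 10^-3)^(1/3) = 7.1 × 10^-4 M

[IO3^-] ≈ 7.1 × 10^-4 M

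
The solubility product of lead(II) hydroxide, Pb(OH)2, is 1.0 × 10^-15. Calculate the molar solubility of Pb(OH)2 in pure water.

Pb(OH)2(s) <=> Pb^2+(aq) + 2 OH^-(aq)
Ksp = [Pb^2+][OH^-]^2
For each mole of Pb(OH)2 that dissolves: [Pb^2+] = s, [OH^-] = 2s.
So Ksp = s × (2s)^2 = 4s^3
s^3 = 1.0 × 10^-15 / 4, so s = 6.3 × 10^-6 M

s ≈ 6.3 x 10^-6 M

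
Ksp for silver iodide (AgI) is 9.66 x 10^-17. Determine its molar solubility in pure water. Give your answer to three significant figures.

s = 9.83e-9 M

AgI(s) <=> Ag^+ + I^-
Ksp = [Ag^+][I^-]
With molar solubility s: [Ag^+] = s, [I^-] = s.
Ksp = (s)(s) = s^2
s = √(9.66 x 10^-17) = 9.83 x 10^-9 M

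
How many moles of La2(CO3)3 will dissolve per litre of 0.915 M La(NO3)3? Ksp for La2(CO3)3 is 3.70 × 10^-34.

La2(CO3)3(s) ⇌ 2 La^3+(aq) + 3 CO3^2-(aq)
Ksp = [La^3+]^2[CO3^2-]^3
Let s = moles of La2(CO3)3 that dissolve per litre. [La^3+] = 0.915 + 2s ≈ 0.915, [CO3^2-] = 3s (Ksp is small, so little additional dissolves).
Ksp ≈ (0.915)^2 × (3s)^3
s = 2.54 x 10^-12 M
Check: 2s = 5.1 x 10^-12 ≪ 0.915, so the approximation is valid.

s ≈ 2.54e-12 M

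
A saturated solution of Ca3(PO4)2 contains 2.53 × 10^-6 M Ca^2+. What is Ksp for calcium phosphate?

Ca3(PO4)2(s) ⇌ 3 Ca^2+(aq) + 2 PO4^3-(aq)
Stoichiometry gives [PO4^3-] = (2/3)[Ca^2+] = 1.687 × 10^-6 M.
Ksp = [Ca^2+]^3[PO4^3-]^2
Ksp = (2.53 × 10^-6)^3 × (1.687 x 10^-6)^2 = 4.61 × 10^-29

4.61 × 10^-29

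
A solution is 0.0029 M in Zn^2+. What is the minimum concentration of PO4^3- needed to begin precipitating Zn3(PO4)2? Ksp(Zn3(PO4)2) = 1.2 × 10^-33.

[PO4^3-] = 2.2 × 10^-13 M

Zn3(PO4)2(s) <=> 3 Zn^2+(aq) + 2 PO4^3-(aq)
Ksp = [Zn^2+]^3[PO4^3-]^2
Precipitation begins when Q = Ksp. With [Zn^2+] = 0.0029 M:
1.2 × 10^-33 = (0.0029)^3 × [PO4^3-]^2
[PO4^3-] = (1.2 × 10^-33 / 2.44 × 10^-8)^(1/2) = 2.2 × 10^-13 M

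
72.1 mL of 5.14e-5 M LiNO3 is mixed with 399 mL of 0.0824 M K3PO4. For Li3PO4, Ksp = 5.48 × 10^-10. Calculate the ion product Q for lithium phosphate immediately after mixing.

Total volume = 72.1 + 399 = 471.1 mL.
[Li^+] = 5.14 × 10^-5 × (72.1/471.1) = 7.867 x 10^-6 M
[PO4^3-] = 8.24 x 10^-2 × (399/471.1) = 6.979 × 10^-2 M
Li3PO4(s) ⇌ 3 Li^+(aq) + PO4^3-(aq), so Q = [Li^+]^3[PO4^3-]
Q = (7.867 × 10^-6)^3(6.979 x 10^-2) = 3.40 × 10^-17
Q < Ksp, so no precipitate of Li3PO4 forms.

Q = 3.40 x 10^-17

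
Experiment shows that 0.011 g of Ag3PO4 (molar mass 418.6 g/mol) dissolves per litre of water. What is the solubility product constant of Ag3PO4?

Ksp = 1.3 × 10^-17

Molar solubility s = (1.1 x 10^-2 g/L) / (418.6 g/mol) = 2.63 × 10^-5 M.
Ag3PO4(s) ⇌ 3 Ag^+(aq) + PO4^3-(aq)
Let s = molar solubility. Then [Ag^+] = 3s and [PO4^3-] = s.
Ksp = [Ag^+]^3[PO4^3-]
So Ksp = (3s)^3 × s = 27s^4
Ksp = 27 × (2.63 x 10^-5)^4 = 1.3 x 10^-17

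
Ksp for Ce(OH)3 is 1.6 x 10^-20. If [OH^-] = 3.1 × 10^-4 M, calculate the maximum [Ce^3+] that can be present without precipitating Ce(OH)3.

5.4e-10 M

Ce(OH)3(s) <=> Ce^3+ + 3 OH^-
Ksp = [Ce^3+][OH^-]^3
Precipitation begins when Q = Ksp. With [OH^-] = 3.1 × 10^-4 M:
1.6 x 10^-20 = (3.1 × 10^-4)^3 × [Ce^3+]
[Ce^3+] = (1.6 x 10^-20 / 2.98 × 10^-11) = 5.4 x 10^-10 M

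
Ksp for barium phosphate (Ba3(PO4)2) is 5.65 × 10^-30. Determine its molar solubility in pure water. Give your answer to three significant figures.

Ba3(PO4)2(s) <=> 3 Ba^2+(aq) + 2 PO4^3-(aq)
Ksp = [Ba^2+]^3[PO4^3-]^2
If s mol/L of Ba3(PO4)2 dissolves, [Ba^2+] = 3s and [PO4^3-] = 2s.
Ksp = (3s)^3(2s)^2 = 108s^5
s = (5.65 × 10^-30 / 108)^(1/5) = 5.54 x 10^-7 M

5.54 x 10^-7 M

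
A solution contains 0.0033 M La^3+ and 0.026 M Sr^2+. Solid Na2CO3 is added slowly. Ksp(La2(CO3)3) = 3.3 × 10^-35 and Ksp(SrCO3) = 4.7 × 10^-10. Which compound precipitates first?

Precipitation of each salt starts when its ion product equals its Ksp.
For La2(CO3)3: 3.3 × 10^-35 = (0.0033)^2 × [CO3^2-]^3  ⇒  [CO3^2-] = 1.4 x 10^-10 M.
For SrCO3: 4.7 × 10^-10 = 0.026 × [CO3^2-]  ⇒  [CO3^2-] = 1.8 × 10^-8 M.
The salt with the lower threshold [CO3^2-] precipitates first: La2(CO3)3.

La2(CO3)3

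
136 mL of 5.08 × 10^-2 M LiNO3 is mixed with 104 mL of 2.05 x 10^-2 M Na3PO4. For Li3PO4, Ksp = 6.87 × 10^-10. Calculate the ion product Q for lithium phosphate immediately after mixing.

Q ≈ 2.12 × 10^-7

Total volume = 136 + 104 = 240 mL.
[Li^+] = 5.08 x 10^-2 × (136/240) = 2.879 × 10^-2 M
[PO4^3-] = 2.05 × 10^-2 × (104/240) = 8.883 × 10^-3 M
Li3PO4(s) ⇌ 3 Li^+ + PO4^3-, so Q = [Li^+]^3[PO4^3-]
Q = (2.879 x 10^-2)^3(8.883 x 10^-3) = 2.12 x 10^-7
Q > Ksp, so Li3PO4 will precipitate.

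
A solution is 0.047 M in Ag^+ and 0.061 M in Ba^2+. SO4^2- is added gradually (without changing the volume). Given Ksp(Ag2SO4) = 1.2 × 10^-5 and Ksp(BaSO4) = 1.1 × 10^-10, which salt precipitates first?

Each salt begins to precipitate when Q = Ksp, i.e. when [SO4^2-] reaches its threshold.
For Ag2SO4: 1.2 × 10^-5 = (0.047)^2 × [SO4^2-]  ⇒  [SO4^2-] = 5.4 × 10^-3 M.
For BaSO4: 1.1 × 10^-10 = 0.061 × [SO4^2-]  ⇒  [SO4^2-] = 1.8 × 10^-9 M.
The salt with the lower threshold [SO4^2-] precipitates first: BaSO4.

BaSO4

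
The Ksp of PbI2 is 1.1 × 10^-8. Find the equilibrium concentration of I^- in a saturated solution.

PbI2(s) <=> Pb^2+(aq) + 2 I^-(aq)
Ksp = [Pb^2+][I^-]^2
If s mol/L of PbI2 dissolves, [Pb^2+] = s and [I^-] = 2s.
Ksp = s(2s)^2 = 4s^3
s^3 = 1.1 × 10^-8 / 4, so s = 1.40 × 10^-3 M
[I^-] = 2s = 2.8 × 10^-3 M

[I^-] ≈ 2.8e-3 M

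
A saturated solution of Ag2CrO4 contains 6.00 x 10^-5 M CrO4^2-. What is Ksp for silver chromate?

Ksp = 8.64 × 10^-13

Ag2CrO4(s) ⇌ 2 Ag^+ + CrO4^2-
Stoichiometry gives [Ag^+] = (2/1)[CrO4^2-] = 1.200 × 10^-4 M.
Ksp = [Ag^+]^2[CrO4^2-]
Ksp = (1.200 x 10^-4)^2 × 6.00 x 10^-5 = 8.64 x 10^-13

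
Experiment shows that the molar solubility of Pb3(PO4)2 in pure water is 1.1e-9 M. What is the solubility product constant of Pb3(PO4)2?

Ksp = 1.7 × 10^-43

Pb3(PO4)2(s) ⇌ 3 Pb^2+ + 2 PO4^3-
Let s = molar solubility. Then [Pb^2+] = 3s and [PO4^3-] = 2s.
Ksp = [Pb^2+]^3[PO4^3-]^2
So Ksp = (3s)^3 × (2s)^2 = 108s^5
With s = 1.1 × 10^-9: Ksp = 1.7 × 10^-43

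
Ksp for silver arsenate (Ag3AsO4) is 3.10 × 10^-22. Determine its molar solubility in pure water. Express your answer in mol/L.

Ag3AsO4(s) ⇌ 3 Ag^+ + AsO4^3-
Ksp = [Ag^+]^3[AsO4^3-]
Let s = molar solubility. Then [Ag^+] = 3s and [AsO4^3-] = s.
Ksp = (3s)^3s = 27s^4
Solving, s = (3.10 × 10^-22/27)^(1/4) = 1.84 x 10^-6 M

1.84e-6 M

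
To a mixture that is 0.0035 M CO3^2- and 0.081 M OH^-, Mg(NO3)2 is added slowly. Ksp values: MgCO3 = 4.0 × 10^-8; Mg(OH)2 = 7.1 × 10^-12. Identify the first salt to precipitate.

Precipitation of each salt starts when its ion product equals its Ksp.
For MgCO3: 4.0 × 10^-8 = 0.0035 × [Mg^2+]  ⇒  [Mg^2+] = 1.1 x 10^-5 M.
For Mg(OH)2: 7.1 × 10^-12 = (0.081)^2 × [Mg^2+]  ⇒  [Mg^2+] = 1.1 × 10^-9 M.
The salt with the lower threshold [Mg^2+] precipitates first: Mg(OH)2.

Mg(OH)2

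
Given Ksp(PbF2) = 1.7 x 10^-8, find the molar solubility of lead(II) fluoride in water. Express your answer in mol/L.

PbF2(s) ⇌ Pb^2+ + 2 F^-
Ksp = [Pb^2+][F^-]^2
With molar solubility s: [Pb^2+] = s, [F^-] = 2s.
Ksp = s(2s)^2 = 4s^3
s = (1.7 x 10^-8 / 4)^(1/3) = 1.6 × 10^-3 M

s ≈ 1.6e-3 M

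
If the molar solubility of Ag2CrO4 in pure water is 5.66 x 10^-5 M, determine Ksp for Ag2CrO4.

Ksp ≈ 7.25e-13

Ag2CrO4(s) ⇌ 2 Ag^+(aq) + CrO4^2-(aq)
Let s = molar solubility. Then [Ag^+] = 2s and [CrO4^2-] = s.
Ksp = [Ag^+]^2[CrO4^2-]
Substituting: Ksp = (2s)^2s = 4s^3
Ksp = 4 × (5.66 × 10^-5)^3 = 7.25 × 10^-13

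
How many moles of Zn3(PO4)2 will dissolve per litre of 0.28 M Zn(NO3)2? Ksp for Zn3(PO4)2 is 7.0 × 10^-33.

Zn3(PO4)2(s) <=> 3 Zn^2+(aq) + 2 PO4^3-(aq)
Ksp = [Zn^2+]^3[PO4^3-]^2
Let s be the molar solubility in this solution. [Zn^2+] = 0.28 + 3s ≈ 0.28, [PO4^3-] = 2s (Ksp is small, so little additional dissolves).
Ksp ≈ (0.28)^3 × (2s)^2
s = 2.8 × 10^-16 M
Check: 3s = 8.5 × 10^-16 ≪ 0.28, so the approximation is valid.

s = 2.8e-16 M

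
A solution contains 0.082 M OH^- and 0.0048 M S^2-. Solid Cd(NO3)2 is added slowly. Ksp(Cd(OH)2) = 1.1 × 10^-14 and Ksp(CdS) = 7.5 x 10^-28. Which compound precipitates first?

Each salt begins to precipitate when Q = Ksp, i.e. when [Cd^2+] reaches its threshold.
For Cd(OH)2: 1.1 × 10^-14 = (0.082)^2 × [Cd^2+]  ⇒  [Cd^2+] = 1.6 × 10^-12 M.
For CdS: 7.5 x 10^-28 = 0.0048 × [Cd^2+]  ⇒  [Cd^2+] = 1.6 x 10^-25 M.
The salt with the lower threshold [Cd^2+] precipitates first: CdS.

CdS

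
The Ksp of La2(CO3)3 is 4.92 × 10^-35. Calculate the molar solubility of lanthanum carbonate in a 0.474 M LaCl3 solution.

La2(CO3)3(s) <=> 2 La^3+(aq) + 3 CO3^2-(aq)
Ksp = [La^3+]^2[CO3^2-]^3
If s mol/L dissolves here, [La^3+] = 0.474 + 2s ≈ 0.474, [CO3^2-] = 3s (Ksp is small, so little additional dissolves).
Ksp ≈ (0.474)^2 × (3s)^3
s = 2.01 × 10^-12 M
Check: 2s = 4.0 × 10^-12 ≪ 0.474, so the approximation is valid.

s ≈ 2.01 × 10^-12 M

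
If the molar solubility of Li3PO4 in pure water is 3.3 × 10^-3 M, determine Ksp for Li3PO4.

Li3PO4(s) ⇌ 3 Li^+ + PO4^3-
Let s = molar solubility. Then [Li^+] = 3s and [PO4^3-] = s.
Ksp = [Li^+]^3[PO4^3-]
Ksp = (3s)^3s = 27s^4
With s = 3.3 x 10^-3: Ksp = 3.2 × 10^-9

Ksp = 3.2 × 10^-9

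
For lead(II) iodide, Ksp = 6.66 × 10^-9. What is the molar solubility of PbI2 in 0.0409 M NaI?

s ≈ 3.98 x 10^-6 M

PbI2(s) <=> Pb^2+ + 2 I^-
Ksp = [Pb^2+][I^-]^2
If s mol/L dissolves here, [Pb^2+] = s, [I^-] = 0.0409 + 2s ≈ 0.0409 (since I^- from NaI dominates).
Ksp ≈ s × (0.0409)^2
s = 3.98 x 10^-6 M
Check: 2s = 8.0 × 10^-6 ≪ 0.0409, so the approximation is valid.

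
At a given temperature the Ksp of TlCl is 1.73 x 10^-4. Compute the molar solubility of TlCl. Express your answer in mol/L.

s ≈ 1.32e-2 M

TlCl(s) <=> Tl^+(aq) + Cl^-(aq)
Ksp = [Tl^+][Cl^-]
With molar solubility s: [Tl^+] = s, [Cl^-] = s.
Ksp = (s)(s) = s^2
s = √(1.73 x 10^-4) = 1.32 × 10^-2 M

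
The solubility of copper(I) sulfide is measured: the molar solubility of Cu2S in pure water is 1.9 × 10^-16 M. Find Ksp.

Ksp = 2.7e-47

Cu2S(s) <=> 2 Cu^+ + S^2-
Let s = molar solubility. Then [Cu^+] = 2s and [S^2-] = s.
Ksp = [Cu^+]^2[S^2-]
Substituting: Ksp = (2s)^2s = 4s^3
With s = 1.9 × 10^-16: Ksp = 2.7 × 10^-47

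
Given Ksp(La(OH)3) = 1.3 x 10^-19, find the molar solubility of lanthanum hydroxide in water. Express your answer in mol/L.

La(OH)3(s) ⇌ La^3+ + 3 OH^-
Ksp = [La^3+][OH^-]^3
For each mole of La(OH)3 that dissolves: [La^3+] = s, [OH^-] = 3s.
Substituting: Ksp = s(3s)^3 = 27s^4
Solving, s = (1.3 x 10^-19/27)^(1/4) = 8.3 x 10^-6 M

s = 8.3 x 10^-6 M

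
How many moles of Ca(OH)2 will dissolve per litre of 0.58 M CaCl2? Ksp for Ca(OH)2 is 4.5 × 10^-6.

1.4 × 10^-3 M

Ca(OH)2(s) <=> Ca^2+(aq) + 2 OH^-(aq)
Ksp = [Ca^2+][OH^-]^2
Let s = moles of Ca(OH)2 that dissolve per litre. [Ca^2+] = 0.58 + s ≈ 0.58, [OH^-] = 2s (Ksp is small, so little additional dissolves).
Ksp ≈ 0.58 × (2s)^2
s = 1.4 × 10^-3 M
Check: s = 1.4 × 10^-3 ≪ 0.58, so the approximation is valid.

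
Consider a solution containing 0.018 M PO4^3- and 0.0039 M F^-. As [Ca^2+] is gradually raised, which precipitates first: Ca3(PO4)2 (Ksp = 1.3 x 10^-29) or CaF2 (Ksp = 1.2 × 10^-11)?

Each salt begins to precipitate when Q = Ksp, i.e. when [Ca^2+] reaches its threshold.
For Ca3(PO4)2: 1.3 x 10^-29 = (0.018)^2 × [Ca^2+]^3  ⇒  [Ca^2+] = 3.4 × 10^-9 M.
For CaF2: 1.2 × 10^-11 = (0.0039)^2 × [Ca^2+]  ⇒  [Ca^2+] = 7.9 × 10^-7 M.
The salt with the lower threshold [Ca^2+] precipitates first: Ca3(PO4)2.

Ca3(PO4)2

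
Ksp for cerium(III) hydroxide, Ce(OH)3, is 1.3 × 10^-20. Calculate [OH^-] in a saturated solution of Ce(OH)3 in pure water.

[OH^-] = 1.4 x 10^-5 M

Ce(OH)3(s) ⇌ Ce^3+(aq) + 3 OH^-(aq)
Ksp = [Ce^3+][OH^-]^3
For each mole of Ce(OH)3 that dissolves: [Ce^3+] = s, [OH^-] = 3s.
Ksp = s(3s)^3 = 27s^4
s = (1.3 × 10^-20 / 27)^(1/4) = 4.68 x 10^-6 M
[OH^-] = 3s = 1.4 × 10^-5 M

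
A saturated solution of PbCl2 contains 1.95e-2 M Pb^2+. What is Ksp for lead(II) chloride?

Ksp = 2.97e-5

PbCl2(s) <=> Pb^2+ + 2 Cl^-
Stoichiometry gives [Cl^-] = (2/1)[Pb^2+] = 3.900 × 10^-2 M.
Ksp = [Pb^2+][Cl^-]^2
Ksp = 1.95 × 10^-2 × (3.900 × 10^-2)^2 = 2.97 x 10^-5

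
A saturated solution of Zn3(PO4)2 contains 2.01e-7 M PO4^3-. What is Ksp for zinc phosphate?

Zn3(PO4)2(s) ⇌ 3 Zn^2+ + 2 PO4^3-
Stoichiometry gives [Zn^2+] = (3/2)[PO4^3-] = 3.015 x 10^-7 M.
Ksp = [Zn^2+]^3[PO4^3-]^2
Ksp = (3.015 × 10^-7)^3 × (2.01 × 10^-7)^2 = 1.11 × 10^-33

1.11 × 10^-33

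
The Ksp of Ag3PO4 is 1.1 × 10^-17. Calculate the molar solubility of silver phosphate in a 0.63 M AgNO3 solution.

Ag3PO4(s) <=> 3 Ag^+ + PO4^3-
Ksp = [Ag^+]^3[PO4^3-]
Let s = moles of Ag3PO4 that dissolve per litre. [Ag^+] = 0.63 + 3s ≈ 0.63, [PO4^3-] = s (common-ion effect: Ag^+ is already 0.63 M).
Ksp ≈ (0.63)^3 × s
s = 4.4 × 10^-17 M
Check: 3s = 1.3 × 10^-16 ≪ 0.63, so the approximation is valid.

4.4 x 10^-17 M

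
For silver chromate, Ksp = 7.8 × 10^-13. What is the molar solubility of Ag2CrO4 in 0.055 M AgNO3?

Ag2CrO4(s) ⇌ 2 Ag^+ + CrO4^2-
Ksp = [Ag^+]^2[CrO4^2-]
Let s be the molar solubility in this solution. [Ag^+] = 0.055 + 2s ≈ 0.055, [CrO4^2-] = s (Ksp is small, so little additional dissolves).
Ksp ≈ (0.055)^2 × s
s = 2.6 x 10^-10 M
Check: 2s = 5.2 × 10^-10 ≪ 0.055, so the approximation is valid.

s = 2.6 × 10^-10 M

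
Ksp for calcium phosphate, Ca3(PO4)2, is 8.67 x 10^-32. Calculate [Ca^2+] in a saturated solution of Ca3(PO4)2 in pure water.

Ca3(PO4)2(s) ⇌ 3 Ca^2+(aq) + 2 PO4^3-(aq)
Ksp = [Ca^2+]^3[PO4^3-]^2
For each mole of Ca3(PO4)2 that dissolves: [Ca^2+] = 3s, [PO4^3-] = 2s.
So Ksp = (3s)^3 × (2s)^2 = 108s^5
Solving, s = (8.67 x 10^-32/108)^(1/5) = 2.404 × 10^-7 M
[Ca^2+] = 3s = 7.21 x 10^-7 M

[Ca^2+] ≈ 7.21 x 10^-7 M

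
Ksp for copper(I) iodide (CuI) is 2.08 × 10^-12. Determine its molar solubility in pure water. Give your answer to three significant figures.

CuI(s) ⇌ Cu^+(aq) + I^-(aq)
Ksp = [Cu^+][I^-]
Let s = molar solubility. Then [Cu^+] = s and [I^-] = s.
Ksp = (s)(s) = s^2
s = (2.08 × 10^-12)^(1/2) = 1.44 × 10^-6 M

s ≈ 1.44 × 10^-6 M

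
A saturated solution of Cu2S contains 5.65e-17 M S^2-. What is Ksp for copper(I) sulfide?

Cu2S(s) ⇌ 2 Cu^+ + S^2-
Stoichiometry gives [Cu^+] = (2/1)[S^2-] = 1.130 × 10^-16 M.
Ksp = [Cu^+]^2[S^2-]
Ksp = (1.130 x 10^-16)^2 × 5.65 × 10^-17 = 7.21 x 10^-49

7.21 x 10^-49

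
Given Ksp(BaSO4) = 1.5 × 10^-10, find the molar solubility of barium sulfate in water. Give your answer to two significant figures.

BaSO4(s) <=> Ba^2+(aq) + SO4^2-(aq)
Ksp = [Ba^2+][SO4^2-]
With molar solubility s: [Ba^2+] = s, [SO4^2-] = s.
Ksp = (s)(s) = s^2
s = √(1.5 × 10^-10) = 1.2 × 10^-5 M

1.2 × 10^-5 M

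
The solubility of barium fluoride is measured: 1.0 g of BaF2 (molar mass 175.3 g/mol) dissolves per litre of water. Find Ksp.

7.4 × 10^-7

Molar solubility s = (1.0 g/L) / (175.3 g/mol) = 5.70 × 10^-3 M.
BaF2(s) ⇌ Ba^2+ + 2 F^-
For each mole of BaF2 that dissolves: [Ba^2+] = s, [F^-] = 2s.
Ksp = [Ba^2+][F^-]^2
Ksp = s(2s)^2 = 4s^3
Ksp = 4 × (5.70 × 10^-3)^3 = 7.4 x 10^-7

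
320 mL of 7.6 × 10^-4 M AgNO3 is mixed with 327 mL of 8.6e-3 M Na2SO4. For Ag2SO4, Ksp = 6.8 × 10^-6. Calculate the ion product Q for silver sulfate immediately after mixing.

Total volume = 320 + 327 = 647 mL.
[Ag^+] = 7.6 × 10^-4 × (320/647) = 3.76 × 10^-4 M
[SO4^2-] = 8.6 x 10^-3 × (327/647) = 4.35 × 10^-3 M
Ag2SO4(s) ⇌ 2 Ag^+ + SO4^2-, so Q = [Ag^+]^2[SO4^2-]
Q = (3.76 × 10^-4)^2(4.35 × 10^-3) = 6.1 × 10^-10
Q < Ksp, so no precipitate of Ag2SO4 forms.

Q = 6.1 × 10^-10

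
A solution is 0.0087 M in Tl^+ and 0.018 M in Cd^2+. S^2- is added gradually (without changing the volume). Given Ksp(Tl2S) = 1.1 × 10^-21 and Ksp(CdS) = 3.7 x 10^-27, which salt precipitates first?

Each salt begins to precipitate when Q = Ksp, i.e. when [S^2-] reaches its threshold.
For Tl2S: 1.1 × 10^-21 = (0.0087)^2 × [S^2-]  ⇒  [S^2-] = 1.5 x 10^-17 M.
For CdS: 3.7 x 10^-27 = 0.018 × [S^2-]  ⇒  [S^2-] = 2.1 x 10^-25 M.
The salt with the lower threshold [S^2-] precipitates first: CdS.

CdS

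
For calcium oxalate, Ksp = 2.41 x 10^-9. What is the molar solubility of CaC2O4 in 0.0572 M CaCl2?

s ≈ 4.21 x 10^-8 M

CaC2O4(s) <=> Ca^2+(aq) + C2O4^2-(aq)
Ksp = [Ca^2+][C2O4^2-]
If s mol/L dissolves here, [Ca^2+] = 0.0572 + s ≈ 0.0572, [C2O4^2-] = s (Ksp is small, so little additional dissolves).
Ksp ≈ 0.0572 × s
s = 4.21 × 10^-8 M
Check: s = 4.2 × 10^-8 ≪ 0.0572, so the approximation is valid.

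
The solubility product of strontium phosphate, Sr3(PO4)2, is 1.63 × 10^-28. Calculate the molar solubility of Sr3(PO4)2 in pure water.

s = 1.09 x 10^-6 M

Sr3(PO4)2(s) ⇌ 3 Sr^2+ + 2 PO4^3-
Ksp = [Sr^2+]^3[PO4^3-]^2
With molar solubility s: [Sr^2+] = 3s, [PO4^3-] = 2s.
Substituting: Ksp = (3s)^3(2s)^2 = 108s^5
s = (1.63 × 10^-28 / 108)^(1/5) = 1.09 × 10^-6 M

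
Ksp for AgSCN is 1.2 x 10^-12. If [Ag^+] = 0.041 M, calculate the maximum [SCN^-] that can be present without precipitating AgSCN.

[SCN^-] = 2.9 x 10^-11 M

AgSCN(s) <=> Ag^+(aq) + SCN^-(aq)
Ksp = [Ag^+][SCN^-]
Precipitation begins when Q = Ksp. With [Ag^+] = 0.041 M:
1.2 x 10^-12 = (0.041) × [SCN^-]
[SCN^-] = (1.2 x 10^-12 / 4.1 × 10^-2) = 2.9 x 10^-11 M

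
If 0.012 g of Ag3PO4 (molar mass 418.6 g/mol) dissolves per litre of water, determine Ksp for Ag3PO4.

Ksp ≈ 1.8 × 10^-17

Molar solubility s = (1.2 × 10^-2 g/L) / (418.6 g/mol) = 2.87 x 10^-5 M.
Ag3PO4(s) ⇌ 3 Ag^+ + PO4^3-
Let s = molar solubility. Then [Ag^+] = 3s and [PO4^3-] = s.
Ksp = [Ag^+]^3[PO4^3-]
Substituting: Ksp = (3s)^3s = 27s^4
Ksp = 27 × (2.87 × 10^-5)^4 = 1.8 × 10^-17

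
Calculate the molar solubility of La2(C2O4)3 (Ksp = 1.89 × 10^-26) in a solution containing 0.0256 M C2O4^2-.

s = 1.68 × 10^-11 M

La2(C2O4)3(s) ⇌ 2 La^3+(aq) + 3 C2O4^2-(aq)
Ksp = [La^3+]^2[C2O4^2-]^3
If s mol/L dissolves here, [La^3+] = 2s, [C2O4^2-] = 0.0256 + 3s ≈ 0.0256 (common-ion effect: C2O4^2- is already 0.0256 M).
Ksp ≈ (2s)^2 × (0.0256)^3
s = 1.68 × 10^-11 M
Check: 3s = 5.0 x 10^-11 ≪ 0.0256, so the approximation is valid.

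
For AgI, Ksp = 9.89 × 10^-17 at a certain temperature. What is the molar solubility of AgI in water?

AgI(s) <=> Ag^+(aq) + I^-(aq)
Ksp = [Ag^+][I^-]
Let s = molar solubility. Then [Ag^+] = s and [I^-] = s.
Ksp = (s)(s) = s^2
s = √(9.89 × 10^-17) = 9.94 × 10^-9 M

s ≈ 9.94e-9 M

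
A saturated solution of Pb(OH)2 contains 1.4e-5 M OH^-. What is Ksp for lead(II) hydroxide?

Ksp = 1.4e-15

Pb(OH)2(s) ⇌ Pb^2+(aq) + 2 OH^-(aq)
Stoichiometry gives [Pb^2+] = (1/2)[OH^-] = 7.00 × 10^-6 M.
Ksp = [Pb^2+][OH^-]^2
Ksp = 7.00 × 10^-6 × (1.4 × 10^-5)^2 = 1.4 x 10^-15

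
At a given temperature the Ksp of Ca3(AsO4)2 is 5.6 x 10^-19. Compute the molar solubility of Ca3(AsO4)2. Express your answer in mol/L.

Ca3(AsO4)2(s) <=> 3 Ca^2+ + 2 AsO4^3-
Ksp = [Ca^2+]^3[AsO4^3-]^2
If s mol/L of Ca3(AsO4)2 dissolves, [Ca^2+] = 3s and [AsO4^3-] = 2s.
Substituting: Ksp = (3s)^3(2s)^2 = 108s^5
Solving, s = (5.6 x 10^-19/108)^(1/5) = 8.8 × 10^-5 M

s = 8.8 × 10^-5 M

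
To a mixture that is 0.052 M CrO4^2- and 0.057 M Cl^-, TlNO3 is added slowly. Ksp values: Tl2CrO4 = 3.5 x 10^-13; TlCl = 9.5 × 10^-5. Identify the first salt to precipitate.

Each salt begins to precipitate when Q = Ksp, i.e. when [Tl^+] reaches its threshold.
For Tl2CrO4: 3.5 x 10^-13 = 0.052 × [Tl^+]^2  ⇒  [Tl^+] = 2.6 x 10^-6 M.
For TlCl: 9.5 × 10^-5 = 0.057 × [Tl^+]  ⇒  [Tl^+] = 1.7 x 10^-3 M.
The salt with the lower threshold [Tl^+] precipitates first: Tl2CrO4.

Tl2CrO4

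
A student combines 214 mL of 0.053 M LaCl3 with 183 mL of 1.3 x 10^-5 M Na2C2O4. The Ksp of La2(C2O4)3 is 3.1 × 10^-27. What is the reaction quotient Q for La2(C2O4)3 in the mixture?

Total volume = 214 + 183 = 397 mL.
[La^3+] = 5.3 × 10^-2 × (214/397) = 2.86 × 10^-2 M
[C2O4^2-] = 1.3 x 10^-5 × (183/397) = 5.99 × 10^-6 M
La2(C2O4)3(s) ⇌ 2 La^3+ + 3 C2O4^2-, so Q = [La^3+]^2[C2O4^2-]^3
Q = (2.86 × 10^-2)^2(5.99 × 10^-6)^3 = 1.8 × 10^-19
Q > Ksp, so La2(C2O4)3 will precipitate.

Q = 1.8 × 10^-19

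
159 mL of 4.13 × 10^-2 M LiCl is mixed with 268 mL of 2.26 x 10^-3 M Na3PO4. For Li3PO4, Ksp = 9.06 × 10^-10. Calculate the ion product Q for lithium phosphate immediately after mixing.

Total volume = 159 + 268 = 427 mL.
[Li^+] = 4.13 × 10^-2 × (159/427) = 1.538 x 10^-2 M
[PO4^3-] = 2.26 × 10^-3 × (268/427) = 1.418 x 10^-3 M
Li3PO4(s) ⇌ 3 Li^+ + PO4^3-, so Q = [Li^+]^3[PO4^3-]
Q = (1.538 x 10^-2)^3(1.418 × 10^-3) = 5.16 x 10^-9
Q > Ksp, so Li3PO4 will precipitate.

Q ≈ 5.16e-9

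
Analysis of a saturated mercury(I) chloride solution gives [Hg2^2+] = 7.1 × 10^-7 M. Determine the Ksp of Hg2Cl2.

Hg2Cl2(s) ⇌ Hg2^2+(aq) + 2 Cl^-(aq)
Stoichiometry gives [Cl^-] = (2/1)[Hg2^2+] = 1.42 x 10^-6 M.
Ksp = [Hg2^2+][Cl^-]^2
Ksp = 7.1 x 10^-7 × (1.42 × 10^-6)^2 = 1.4 × 10^-18

1.4 × 10^-18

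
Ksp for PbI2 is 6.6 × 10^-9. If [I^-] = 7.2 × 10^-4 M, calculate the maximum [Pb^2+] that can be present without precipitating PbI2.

[Pb^2+] = 1.3 × 10^-2 M

PbI2(s) ⇌ Pb^2+ + 2 I^-
Ksp = [Pb^2+][I^-]^2
Precipitation begins when Q = Ksp. With [I^-] = 7.2 × 10^-4 M:
6.6 × 10^-9 = (7.2 × 10^-4)^2 × [Pb^2+]
[Pb^2+] = (6.6 × 10^-9 / 5.18 x 10^-7) = 1.3 × 10^-2 M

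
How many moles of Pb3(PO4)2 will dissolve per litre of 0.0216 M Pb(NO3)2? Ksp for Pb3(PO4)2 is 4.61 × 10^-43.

Pb3(PO4)2(s) <=> 3 Pb^2+ + 2 PO4^3-
Ksp = [Pb^2+]^3[PO4^3-]^2
Let s = moles of Pb3(PO4)2 that dissolve per litre. [Pb^2+] = 0.0216 + 3s ≈ 0.0216, [PO4^3-] = 2s (common-ion effect: Pb^2+ is already 0.0216 M).
Ksp ≈ (0.0216)^3 × (2s)^2
s = 1.07 × 10^-19 M
Check: 3s = 3.2 × 10^-19 ≪ 0.0216, so the approximation is valid.

s = 1.07 x 10^-19 M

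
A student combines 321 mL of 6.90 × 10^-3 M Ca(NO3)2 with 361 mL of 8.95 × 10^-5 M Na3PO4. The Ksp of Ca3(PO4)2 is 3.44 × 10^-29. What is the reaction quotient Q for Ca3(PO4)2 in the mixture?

Total volume = 321 + 361 = 682 mL.
[Ca^2+] = 6.90 x 10^-3 × (321/682) = 3.248 × 10^-3 M
[PO4^3-] = 8.95 × 10^-5 × (361/682) = 4.737 x 10^-5 M
Ca3(PO4)2(s) <=> 3 Ca^2+ + 2 PO4^3-, so Q = [Ca^2+]^3[PO4^3-]^2
Q = (3.248 x 10^-3)^3(4.737 × 10^-5)^2 = 7.69 x 10^-17
Q > Ksp, so Ca3(PO4)2 will precipitate.

7.69 x 10^-17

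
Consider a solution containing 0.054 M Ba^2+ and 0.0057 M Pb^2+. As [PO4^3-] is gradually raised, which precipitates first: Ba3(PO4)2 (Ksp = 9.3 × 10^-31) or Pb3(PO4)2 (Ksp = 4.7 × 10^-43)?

Each salt begins to precipitate when Q = Ksp, i.e. when [PO4^3-] reaches its threshold.
For Ba3(PO4)2: 9.3 × 10^-31 = (0.054)^3 × [PO4^3-]^2  ⇒  [PO4^3-] = 7.7 × 10^-14 M.
For Pb3(PO4)2: 4.7 × 10^-43 = (0.0057)^3 × [PO4^3-]^2  ⇒  [PO4^3-] = 1.6 × 10^-18 M.
The salt with the lower threshold [PO4^3-] precipitates first: Pb3(PO4)2.

Pb3(PO4)2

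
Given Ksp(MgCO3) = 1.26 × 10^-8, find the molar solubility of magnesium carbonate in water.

MgCO3(s) ⇌ Mg^2+ + CO3^2-
Ksp = [Mg^2+][CO3^2-]
With molar solubility s: [Mg^2+] = s, [CO3^2-] = s.
Ksp = (s)(s) = s^2
s = (1.26 × 10^-8)^(1/2) = 1.12 x 10^-4 M

s = 1.12 x 10^-4 M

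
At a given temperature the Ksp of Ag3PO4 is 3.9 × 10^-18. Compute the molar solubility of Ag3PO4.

1.9 × 10^-5 M

Ag3PO4(s) ⇌ 3 Ag^+ + PO4^3-
Ksp = [Ag^+]^3[PO4^3-]
Let s = molar solubility. Then [Ag^+] = 3s and [PO4^3-] = s.
Ksp = (3s)^3s = 27s^4
s^4 = 3.9 × 10^-18 / 27, so s = 1.9 × 10^-5 M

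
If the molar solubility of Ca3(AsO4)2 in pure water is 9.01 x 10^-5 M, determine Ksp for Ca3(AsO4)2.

6.41 × 10^-19

Ca3(AsO4)2(s) ⇌ 3 Ca^2+ + 2 AsO4^3-
Let s = molar solubility. Then [Ca^2+] = 3s and [AsO4^3-] = 2s.
Ksp = [Ca^2+]^3[AsO4^3-]^2
So Ksp = (3s)^3 × (2s)^2 = 108s^5
With s = 9.01 × 10^-5: Ksp = 6.41 × 10^-19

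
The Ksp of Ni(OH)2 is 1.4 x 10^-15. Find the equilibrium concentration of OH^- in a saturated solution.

[OH^-] = 1.4e-5 M

Ni(OH)2(s) ⇌ Ni^2+(aq) + 2 OH^-(aq)
Ksp = [Ni^2+][OH^-]^2
If s mol/L of Ni(OH)2 dissolves, [Ni^2+] = s and [OH^-] = 2s.
Ksp = s(2s)^2 = 4s^3
s = (1.4 x 10^-15 / 4)^(1/3) = 7.05 x 10^-6 M
[OH^-] = 2s = 1.4 x 10^-5 M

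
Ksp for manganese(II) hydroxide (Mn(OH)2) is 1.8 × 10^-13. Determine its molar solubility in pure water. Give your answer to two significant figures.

s ≈ 3.6 x 10^-5 M

Mn(OH)2(s) ⇌ Mn^2+(aq) + 2 OH^-(aq)
Ksp = [Mn^2+][OH^-]^2
For each mole of Mn(OH)2 that dissolves: [Mn^2+] = s, [OH^-] = 2s.
Substituting: Ksp = s(2s)^2 = 4s^3
s^3 = 1.8 × 10^-13 / 4, so s = 3.6 × 10^-5 M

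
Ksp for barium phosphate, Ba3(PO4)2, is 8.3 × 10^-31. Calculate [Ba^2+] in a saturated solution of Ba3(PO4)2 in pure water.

1.1e-6 M

Ba3(PO4)2(s) <=> 3 Ba^2+(aq) + 2 PO4^3-(aq)
Ksp = [Ba^2+]^3[PO4^3-]^2
For each mole of Ba3(PO4)2 that dissolves: [Ba^2+] = 3s, [PO4^3-] = 2s.
Substituting: Ksp = (3s)^3(2s)^2 = 108s^5
s = (8.3 × 10^-31 / 108)^(1/5) = 3.78 x 10^-7 M
[Ba^2+] = 3s = 1.1 × 10^-6 M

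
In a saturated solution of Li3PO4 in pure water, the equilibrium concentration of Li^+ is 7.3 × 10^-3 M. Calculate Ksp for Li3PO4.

Ksp ≈ 9.5 × 10^-10

Li3PO4(s) ⇌ 3 Li^+(aq) + PO4^3-(aq)
Stoichiometry gives [PO4^3-] = (1/3)[Li^+] = 2.43 x 10^-3 M.
Ksp = [Li^+]^3[PO4^3-]
Ksp = (7.3 × 10^-3)^3 × 2.43 × 10^-3 = 9.5 × 10^-10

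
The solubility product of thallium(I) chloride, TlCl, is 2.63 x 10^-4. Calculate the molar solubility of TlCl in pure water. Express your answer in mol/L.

TlCl(s) ⇌ Tl^+(aq) + Cl^-(aq)
Ksp = [Tl^+][Cl^-]
Let s = molar solubility. Then [Tl^+] = s and [Cl^-] = s.
Ksp = (s)(s) = s^2
s = (2.63 x 10^-4)^(1/2) = 1.62 x 10^-2 M

1.62e-2 M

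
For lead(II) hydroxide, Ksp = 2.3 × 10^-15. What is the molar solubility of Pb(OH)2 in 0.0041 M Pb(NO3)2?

Pb(OH)2(s) <=> Pb^2+(aq) + 2 OH^-(aq)
Ksp = [Pb^2+][OH^-]^2
Let s = moles of Pb(OH)2 that dissolve per litre. [Pb^2+] = 0.0041 + s ≈ 0.0041, [OH^-] = 2s (common-ion effect: Pb^2+ is already 0.0041 M).
Ksp ≈ 0.0041 × (2s)^2
s = 3.7 × 10^-7 M
Check: s = 3.7 x 10^-7 ≪ 0.0041, so the approximation is valid.

s = 3.7e-7 M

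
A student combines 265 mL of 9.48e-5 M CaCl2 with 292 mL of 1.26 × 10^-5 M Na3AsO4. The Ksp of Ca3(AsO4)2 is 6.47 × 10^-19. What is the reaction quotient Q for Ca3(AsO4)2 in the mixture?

Total volume = 265 + 292 = 557 mL.
[Ca^2+] = 9.48 × 10^-5 × (265/557) = 4.510 × 10^-5 M
[AsO4^3-] = 1.26 x 10^-5 × (292/557) = 6.605 × 10^-6 M
Ca3(AsO4)2(s) ⇌ 3 Ca^2+ + 2 AsO4^3-, so Q = [Ca^2+]^3[AsO4^3-]^2
Q = (4.510 × 10^-5)^3(6.605 × 10^-6)^2 = 4.00 × 10^-24
Q < Ksp, so no precipitate of Ca3(AsO4)2 forms.

4.00 × 10^-24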